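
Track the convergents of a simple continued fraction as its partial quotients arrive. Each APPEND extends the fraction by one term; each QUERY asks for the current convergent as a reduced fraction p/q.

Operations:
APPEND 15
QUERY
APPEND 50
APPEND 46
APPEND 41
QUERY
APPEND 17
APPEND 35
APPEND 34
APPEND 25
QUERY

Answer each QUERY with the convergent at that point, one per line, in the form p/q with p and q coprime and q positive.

15/1
1417752/94391
720710951402/47983446621

APPEND 15: p_0 = 15·1 + 0 = 15, q_0 = 15·0 + 1 = 1 → 15/1
APPEND 50: p_1 = 50·15 + 1 = 751, q_1 = 50·1 + 0 = 50 → 751/50
APPEND 46: p_2 = 46·751 + 15 = 34561, q_2 = 46·50 + 1 = 2301 → 34561/2301
APPEND 41: p_3 = 41·34561 + 751 = 1417752, q_3 = 41·2301 + 50 = 94391 → 1417752/94391
APPEND 17: p_4 = 17·1417752 + 34561 = 24136345, q_4 = 17·94391 + 2301 = 1606948 → 24136345/1606948
APPEND 35: p_5 = 35·24136345 + 1417752 = 846189827, q_5 = 35·1606948 + 94391 = 56337571 → 846189827/56337571
APPEND 34: p_6 = 34·846189827 + 24136345 = 28794590463, q_6 = 34·56337571 + 1606948 = 1917084362 → 28794590463/1917084362
APPEND 25: p_7 = 25·28794590463 + 846189827 = 720710951402, q_7 = 25·1917084362 + 56337571 = 47983446621 → 720710951402/47983446621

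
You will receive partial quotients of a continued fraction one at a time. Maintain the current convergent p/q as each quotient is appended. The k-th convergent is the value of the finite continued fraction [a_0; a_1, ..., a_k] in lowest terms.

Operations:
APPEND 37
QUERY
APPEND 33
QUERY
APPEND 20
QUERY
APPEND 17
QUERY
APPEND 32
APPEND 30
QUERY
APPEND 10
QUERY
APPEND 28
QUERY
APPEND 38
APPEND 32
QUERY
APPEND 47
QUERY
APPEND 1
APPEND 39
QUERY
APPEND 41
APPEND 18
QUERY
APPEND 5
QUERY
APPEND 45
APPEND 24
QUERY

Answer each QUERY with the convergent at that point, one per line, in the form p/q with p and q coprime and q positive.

37/1
1222/33
24477/661
417331/11270
401789401/10850300
4031273079/108864301
113277435613/3059050728
137987639879549/3726348393608
6489727648165176/175254727291541
264970623881909451/7155516679012352
195932589923915889339/5291148485152460810
990533372914025778911/26749297590677495631
1075468958278235848346927/29042978259166031836551

APPEND 37: p_0 = 37·1 + 0 = 37, q_0 = 37·0 + 1 = 1 → 37/1
APPEND 33: p_1 = 33·37 + 1 = 1222, q_1 = 33·1 + 0 = 33 → 1222/33
APPEND 20: p_2 = 20·1222 + 37 = 24477, q_2 = 20·33 + 1 = 661 → 24477/661
APPEND 17: p_3 = 17·24477 + 1222 = 417331, q_3 = 17·661 + 33 = 11270 → 417331/11270
APPEND 32: p_4 = 32·417331 + 24477 = 13379069, q_4 = 32·11270 + 661 = 361301 → 13379069/361301
APPEND 30: p_5 = 30·13379069 + 417331 = 401789401, q_5 = 30·361301 + 11270 = 10850300 → 401789401/10850300
APPEND 10: p_6 = 10·401789401 + 13379069 = 4031273079, q_6 = 10·10850300 + 361301 = 108864301 → 4031273079/108864301
APPEND 28: p_7 = 28·4031273079 + 401789401 = 113277435613, q_7 = 28·108864301 + 10850300 = 3059050728 → 113277435613/3059050728
APPEND 38: p_8 = 38·113277435613 + 4031273079 = 4308573826373, q_8 = 38·3059050728 + 108864301 = 116352791965 → 4308573826373/116352791965
APPEND 32: p_9 = 32·4308573826373 + 113277435613 = 137987639879549, q_9 = 32·116352791965 + 3059050728 = 3726348393608 → 137987639879549/3726348393608
APPEND 47: p_10 = 47·137987639879549 + 4308573826373 = 6489727648165176, q_10 = 47·3726348393608 + 116352791965 = 175254727291541 → 6489727648165176/175254727291541
APPEND 1: p_11 = 1·6489727648165176 + 137987639879549 = 6627715288044725, q_11 = 1·175254727291541 + 3726348393608 = 178981075685149 → 6627715288044725/178981075685149
APPEND 39: p_12 = 39·6627715288044725 + 6489727648165176 = 264970623881909451, q_12 = 39·178981075685149 + 175254727291541 = 7155516679012352 → 264970623881909451/7155516679012352
APPEND 41: p_13 = 41·264970623881909451 + 6627715288044725 = 10870423294446332216, q_13 = 41·7155516679012352 + 178981075685149 = 293555164915191581 → 10870423294446332216/293555164915191581
APPEND 18: p_14 = 18·10870423294446332216 + 264970623881909451 = 195932589923915889339, q_14 = 18·293555164915191581 + 7155516679012352 = 5291148485152460810 → 195932589923915889339/5291148485152460810
APPEND 5: p_15 = 5·195932589923915889339 + 10870423294446332216 = 990533372914025778911, q_15 = 5·5291148485152460810 + 293555164915191581 = 26749297590677495631 → 990533372914025778911/26749297590677495631
APPEND 45: p_16 = 45·990533372914025778911 + 195932589923915889339 = 44769934371055075940334, q_16 = 45·26749297590677495631 + 5291148485152460810 = 1209009540065639764205 → 44769934371055075940334/1209009540065639764205
APPEND 24: p_17 = 24·44769934371055075940334 + 990533372914025778911 = 1075468958278235848346927, q_17 = 24·1209009540065639764205 + 26749297590677495631 = 29042978259166031836551 → 1075468958278235848346927/29042978259166031836551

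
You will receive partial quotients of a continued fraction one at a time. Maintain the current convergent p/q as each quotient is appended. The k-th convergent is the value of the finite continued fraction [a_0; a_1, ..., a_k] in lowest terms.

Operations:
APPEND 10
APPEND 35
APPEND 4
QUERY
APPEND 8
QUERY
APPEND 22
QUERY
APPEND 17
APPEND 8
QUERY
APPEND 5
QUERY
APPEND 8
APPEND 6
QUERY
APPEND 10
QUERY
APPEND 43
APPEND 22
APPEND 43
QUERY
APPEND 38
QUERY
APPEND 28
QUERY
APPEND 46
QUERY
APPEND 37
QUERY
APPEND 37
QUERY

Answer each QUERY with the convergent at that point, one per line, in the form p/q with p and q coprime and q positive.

1414/141
11663/1163
258000/25727
35439304/3533903
181594183/18108037
9110750791/908497231
92595700678/9233370509
3783199023437069/377249462306633
143849451455668090/14344243556463159
4031567839782143589/402016069043275085
185595970081434273184/18507083419547117069
6871082460852850251397/685164102592286606638
254415647021636893574873/25369578879334151562675

APPEND 10: p_0 = 10·1 + 0 = 10, q_0 = 10·0 + 1 = 1 → 10/1
APPEND 35: p_1 = 35·10 + 1 = 351, q_1 = 35·1 + 0 = 35 → 351/35
APPEND 4: p_2 = 4·351 + 10 = 1414, q_2 = 4·35 + 1 = 141 → 1414/141
APPEND 8: p_3 = 8·1414 + 351 = 11663, q_3 = 8·141 + 35 = 1163 → 11663/1163
APPEND 22: p_4 = 22·11663 + 1414 = 258000, q_4 = 22·1163 + 141 = 25727 → 258000/25727
APPEND 17: p_5 = 17·258000 + 11663 = 4397663, q_5 = 17·25727 + 1163 = 438522 → 4397663/438522
APPEND 8: p_6 = 8·4397663 + 258000 = 35439304, q_6 = 8·438522 + 25727 = 3533903 → 35439304/3533903
APPEND 5: p_7 = 5·35439304 + 4397663 = 181594183, q_7 = 5·3533903 + 438522 = 18108037 → 181594183/18108037
APPEND 8: p_8 = 8·181594183 + 35439304 = 1488192768, q_8 = 8·18108037 + 3533903 = 148398199 → 1488192768/148398199
APPEND 6: p_9 = 6·1488192768 + 181594183 = 9110750791, q_9 = 6·148398199 + 18108037 = 908497231 → 9110750791/908497231
APPEND 10: p_10 = 10·9110750791 + 1488192768 = 92595700678, q_10 = 10·908497231 + 148398199 = 9233370509 → 92595700678/9233370509
APPEND 43: p_11 = 43·92595700678 + 9110750791 = 3990725879945, q_11 = 43·9233370509 + 908497231 = 397943429118 → 3990725879945/397943429118
APPEND 22: p_12 = 22·3990725879945 + 92595700678 = 87888565059468, q_12 = 22·397943429118 + 9233370509 = 8763988811105 → 87888565059468/8763988811105
APPEND 43: p_13 = 43·87888565059468 + 3990725879945 = 3783199023437069, q_13 = 43·8763988811105 + 397943429118 = 377249462306633 → 3783199023437069/377249462306633
APPEND 38: p_14 = 38·3783199023437069 + 87888565059468 = 143849451455668090, q_14 = 38·377249462306633 + 8763988811105 = 14344243556463159 → 143849451455668090/14344243556463159
APPEND 28: p_15 = 28·143849451455668090 + 3783199023437069 = 4031567839782143589, q_15 = 28·14344243556463159 + 377249462306633 = 402016069043275085 → 4031567839782143589/402016069043275085
APPEND 46: p_16 = 46·4031567839782143589 + 143849451455668090 = 185595970081434273184, q_16 = 46·402016069043275085 + 14344243556463159 = 18507083419547117069 → 185595970081434273184/18507083419547117069
APPEND 37: p_17 = 37·185595970081434273184 + 4031567839782143589 = 6871082460852850251397, q_17 = 37·18507083419547117069 + 402016069043275085 = 685164102592286606638 → 6871082460852850251397/685164102592286606638
APPEND 37: p_18 = 37·6871082460852850251397 + 185595970081434273184 = 254415647021636893574873, q_18 = 37·685164102592286606638 + 18507083419547117069 = 25369578879334151562675 → 254415647021636893574873/25369578879334151562675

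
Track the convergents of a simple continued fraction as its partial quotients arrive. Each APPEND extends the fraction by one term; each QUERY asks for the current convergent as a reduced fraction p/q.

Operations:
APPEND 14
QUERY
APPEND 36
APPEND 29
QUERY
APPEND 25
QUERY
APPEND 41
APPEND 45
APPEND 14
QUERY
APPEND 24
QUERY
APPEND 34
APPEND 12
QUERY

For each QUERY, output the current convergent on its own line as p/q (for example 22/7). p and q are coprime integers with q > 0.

14/1
14659/1045
366980/26161
9508527129/677836880
228882755831/16316425351
93727149460427/6681552011119

APPEND 14: p_0 = 14·1 + 0 = 14, q_0 = 14·0 + 1 = 1 → 14/1
APPEND 36: p_1 = 36·14 + 1 = 505, q_1 = 36·1 + 0 = 36 → 505/36
APPEND 29: p_2 = 29·505 + 14 = 14659, q_2 = 29·36 + 1 = 1045 → 14659/1045
APPEND 25: p_3 = 25·14659 + 505 = 366980, q_3 = 25·1045 + 36 = 26161 → 366980/26161
APPEND 41: p_4 = 41·366980 + 14659 = 15060839, q_4 = 41·26161 + 1045 = 1073646 → 15060839/1073646
APPEND 45: p_5 = 45·15060839 + 366980 = 678104735, q_5 = 45·1073646 + 26161 = 48340231 → 678104735/48340231
APPEND 14: p_6 = 14·678104735 + 15060839 = 9508527129, q_6 = 14·48340231 + 1073646 = 677836880 → 9508527129/677836880
APPEND 24: p_7 = 24·9508527129 + 678104735 = 228882755831, q_7 = 24·677836880 + 48340231 = 16316425351 → 228882755831/16316425351
APPEND 34: p_8 = 34·228882755831 + 9508527129 = 7791522225383, q_8 = 34·16316425351 + 677836880 = 555436298814 → 7791522225383/555436298814
APPEND 12: p_9 = 12·7791522225383 + 228882755831 = 93727149460427, q_9 = 12·555436298814 + 16316425351 = 6681552011119 → 93727149460427/6681552011119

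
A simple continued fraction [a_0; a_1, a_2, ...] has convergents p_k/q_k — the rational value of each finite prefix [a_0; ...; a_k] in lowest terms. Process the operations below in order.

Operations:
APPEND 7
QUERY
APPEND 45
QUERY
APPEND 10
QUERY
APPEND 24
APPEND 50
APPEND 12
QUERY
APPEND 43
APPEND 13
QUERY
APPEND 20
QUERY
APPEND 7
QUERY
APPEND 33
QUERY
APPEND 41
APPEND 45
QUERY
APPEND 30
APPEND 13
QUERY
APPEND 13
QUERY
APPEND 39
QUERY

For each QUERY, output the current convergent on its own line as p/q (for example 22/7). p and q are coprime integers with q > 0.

APPEND 7: p_0 = 7·1 + 0 = 7, q_0 = 7·0 + 1 = 1 → 7/1
APPEND 45: p_1 = 45·7 + 1 = 316, q_1 = 45·1 + 0 = 45 → 316/45
APPEND 10: p_2 = 10·316 + 7 = 3167, q_2 = 10·45 + 1 = 451 → 3167/451
APPEND 24: p_3 = 24·3167 + 316 = 76324, q_3 = 24·451 + 45 = 10869 → 76324/10869
APPEND 50: p_4 = 50·76324 + 3167 = 3819367, q_4 = 50·10869 + 451 = 543901 → 3819367/543901
APPEND 12: p_5 = 12·3819367 + 76324 = 45908728, q_5 = 12·543901 + 10869 = 6537681 → 45908728/6537681
APPEND 43: p_6 = 43·45908728 + 3819367 = 1977894671, q_6 = 43·6537681 + 543901 = 281664184 → 1977894671/281664184
APPEND 13: p_7 = 13·1977894671 + 45908728 = 25758539451, q_7 = 13·281664184 + 6537681 = 3668172073 → 25758539451/3668172073
APPEND 20: p_8 = 20·25758539451 + 1977894671 = 517148683691, q_8 = 20·3668172073 + 281664184 = 73645105644 → 517148683691/73645105644
APPEND 7: p_9 = 7·517148683691 + 25758539451 = 3645799325288, q_9 = 7·73645105644 + 3668172073 = 519183911581 → 3645799325288/519183911581
APPEND 33: p_10 = 33·3645799325288 + 517148683691 = 120828526418195, q_10 = 33·519183911581 + 73645105644 = 17206714187817 → 120828526418195/17206714187817
APPEND 41: p_11 = 41·120828526418195 + 3645799325288 = 4957615382471283, q_11 = 41·17206714187817 + 519183911581 = 705994465612078 → 4957615382471283/705994465612078
APPEND 45: p_12 = 45·4957615382471283 + 120828526418195 = 223213520737625930, q_12 = 45·705994465612078 + 17206714187817 = 31786957666731327 → 223213520737625930/31786957666731327
APPEND 30: p_13 = 30·223213520737625930 + 4957615382471283 = 6701363237511249183, q_13 = 30·31786957666731327 + 705994465612078 = 954314724467551888 → 6701363237511249183/954314724467551888
APPEND 13: p_14 = 13·6701363237511249183 + 223213520737625930 = 87340935608383865309, q_14 = 13·954314724467551888 + 31786957666731327 = 12437878375744905871 → 87340935608383865309/12437878375744905871
APPEND 13: p_15 = 13·87340935608383865309 + 6701363237511249183 = 1142133526146501498200, q_15 = 13·12437878375744905871 + 954314724467551888 = 162646733609151328211 → 1142133526146501498200/162646733609151328211
APPEND 39: p_16 = 39·1142133526146501498200 + 87340935608383865309 = 44630548455321942295109, q_16 = 39·162646733609151328211 + 12437878375744905871 = 6355660489132646706100 → 44630548455321942295109/6355660489132646706100

7/1
316/45
3167/451
45908728/6537681
25758539451/3668172073
517148683691/73645105644
3645799325288/519183911581
120828526418195/17206714187817
223213520737625930/31786957666731327
87340935608383865309/12437878375744905871
1142133526146501498200/162646733609151328211
44630548455321942295109/6355660489132646706100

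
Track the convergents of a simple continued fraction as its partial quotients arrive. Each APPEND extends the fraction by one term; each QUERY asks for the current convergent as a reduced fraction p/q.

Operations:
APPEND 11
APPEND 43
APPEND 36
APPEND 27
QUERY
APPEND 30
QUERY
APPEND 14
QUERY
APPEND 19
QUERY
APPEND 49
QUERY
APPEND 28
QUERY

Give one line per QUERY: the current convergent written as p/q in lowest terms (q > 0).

APPEND 11: p_0 = 11·1 + 0 = 11, q_0 = 11·0 + 1 = 1 → 11/1
APPEND 43: p_1 = 43·11 + 1 = 474, q_1 = 43·1 + 0 = 43 → 474/43
APPEND 36: p_2 = 36·474 + 11 = 17075, q_2 = 36·43 + 1 = 1549 → 17075/1549
APPEND 27: p_3 = 27·17075 + 474 = 461499, q_3 = 27·1549 + 43 = 41866 → 461499/41866
APPEND 30: p_4 = 30·461499 + 17075 = 13862045, q_4 = 30·41866 + 1549 = 1257529 → 13862045/1257529
APPEND 14: p_5 = 14·13862045 + 461499 = 194530129, q_5 = 14·1257529 + 41866 = 17647272 → 194530129/17647272
APPEND 19: p_6 = 19·194530129 + 13862045 = 3709934496, q_6 = 19·17647272 + 1257529 = 336555697 → 3709934496/336555697
APPEND 49: p_7 = 49·3709934496 + 194530129 = 181981320433, q_7 = 49·336555697 + 17647272 = 16508876425 → 181981320433/16508876425
APPEND 28: p_8 = 28·181981320433 + 3709934496 = 5099186906620, q_8 = 28·16508876425 + 336555697 = 462585095597 → 5099186906620/462585095597

461499/41866
13862045/1257529
194530129/17647272
3709934496/336555697
181981320433/16508876425
5099186906620/462585095597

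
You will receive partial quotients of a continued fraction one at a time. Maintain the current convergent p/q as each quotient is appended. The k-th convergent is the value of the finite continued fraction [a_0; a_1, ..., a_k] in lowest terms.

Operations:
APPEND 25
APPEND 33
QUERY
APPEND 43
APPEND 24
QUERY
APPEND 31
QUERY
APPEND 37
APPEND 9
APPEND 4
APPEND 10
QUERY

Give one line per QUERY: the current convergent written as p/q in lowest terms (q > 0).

826/33
853858/34113
26505141/1058923
373091915206/14905621899

APPEND 25: p_0 = 25·1 + 0 = 25, q_0 = 25·0 + 1 = 1 → 25/1
APPEND 33: p_1 = 33·25 + 1 = 826, q_1 = 33·1 + 0 = 33 → 826/33
APPEND 43: p_2 = 43·826 + 25 = 35543, q_2 = 43·33 + 1 = 1420 → 35543/1420
APPEND 24: p_3 = 24·35543 + 826 = 853858, q_3 = 24·1420 + 33 = 34113 → 853858/34113
APPEND 31: p_4 = 31·853858 + 35543 = 26505141, q_4 = 31·34113 + 1420 = 1058923 → 26505141/1058923
APPEND 37: p_5 = 37·26505141 + 853858 = 981544075, q_5 = 37·1058923 + 34113 = 39214264 → 981544075/39214264
APPEND 9: p_6 = 9·981544075 + 26505141 = 8860401816, q_6 = 9·39214264 + 1058923 = 353987299 → 8860401816/353987299
APPEND 4: p_7 = 4·8860401816 + 981544075 = 36423151339, q_7 = 4·353987299 + 39214264 = 1455163460 → 36423151339/1455163460
APPEND 10: p_8 = 10·36423151339 + 8860401816 = 373091915206, q_8 = 10·1455163460 + 353987299 = 14905621899 → 373091915206/14905621899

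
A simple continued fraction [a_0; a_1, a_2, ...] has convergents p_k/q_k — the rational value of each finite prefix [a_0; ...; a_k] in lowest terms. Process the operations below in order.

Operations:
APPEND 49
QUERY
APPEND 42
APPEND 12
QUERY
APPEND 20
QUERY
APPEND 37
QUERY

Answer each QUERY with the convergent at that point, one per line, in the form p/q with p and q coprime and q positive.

APPEND 49: p_0 = 49·1 + 0 = 49, q_0 = 49·0 + 1 = 1 → 49/1
APPEND 42: p_1 = 42·49 + 1 = 2059, q_1 = 42·1 + 0 = 42 → 2059/42
APPEND 12: p_2 = 12·2059 + 49 = 24757, q_2 = 12·42 + 1 = 505 → 24757/505
APPEND 20: p_3 = 20·24757 + 2059 = 497199, q_3 = 20·505 + 42 = 10142 → 497199/10142
APPEND 37: p_4 = 37·497199 + 24757 = 18421120, q_4 = 37·10142 + 505 = 375759 → 18421120/375759

49/1
24757/505
497199/10142
18421120/375759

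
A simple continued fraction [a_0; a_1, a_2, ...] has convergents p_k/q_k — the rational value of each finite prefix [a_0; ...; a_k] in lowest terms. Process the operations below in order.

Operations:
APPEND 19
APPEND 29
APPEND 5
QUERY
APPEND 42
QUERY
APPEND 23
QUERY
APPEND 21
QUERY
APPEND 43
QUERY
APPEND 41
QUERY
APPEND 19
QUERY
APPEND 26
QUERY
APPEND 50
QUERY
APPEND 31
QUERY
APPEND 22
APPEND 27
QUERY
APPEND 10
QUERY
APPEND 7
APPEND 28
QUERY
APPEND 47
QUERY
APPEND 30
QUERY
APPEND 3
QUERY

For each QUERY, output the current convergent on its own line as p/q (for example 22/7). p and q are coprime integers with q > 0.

2779/146
117270/6161
2699989/141849
56817039/2984990
2445832666/128496419
100335956345/5271338169
1908829003221/100283921630
49729890040091/2612653300549
2488403331007771/130732948949080
77190233151280992/4055334070722029
45995375614949400057/2416453561701232415
461654429682153190165/24253883699517157868
92233793164602761664101/4845675788532514607616
4338265855119719819943959/227918955700486507895443
130240209446756197359982871/6842414346803127751470906
395058894195388311899892572/20755161996109869762308161

APPEND 19: p_0 = 19·1 + 0 = 19, q_0 = 19·0 + 1 = 1 → 19/1
APPEND 29: p_1 = 29·19 + 1 = 552, q_1 = 29·1 + 0 = 29 → 552/29
APPEND 5: p_2 = 5·552 + 19 = 2779, q_2 = 5·29 + 1 = 146 → 2779/146
APPEND 42: p_3 = 42·2779 + 552 = 117270, q_3 = 42·146 + 29 = 6161 → 117270/6161
APPEND 23: p_4 = 23·117270 + 2779 = 2699989, q_4 = 23·6161 + 146 = 141849 → 2699989/141849
APPEND 21: p_5 = 21·2699989 + 117270 = 56817039, q_5 = 21·141849 + 6161 = 2984990 → 56817039/2984990
APPEND 43: p_6 = 43·56817039 + 2699989 = 2445832666, q_6 = 43·2984990 + 141849 = 128496419 → 2445832666/128496419
APPEND 41: p_7 = 41·2445832666 + 56817039 = 100335956345, q_7 = 41·128496419 + 2984990 = 5271338169 → 100335956345/5271338169
APPEND 19: p_8 = 19·100335956345 + 2445832666 = 1908829003221, q_8 = 19·5271338169 + 128496419 = 100283921630 → 1908829003221/100283921630
APPEND 26: p_9 = 26·1908829003221 + 100335956345 = 49729890040091, q_9 = 26·100283921630 + 5271338169 = 2612653300549 → 49729890040091/2612653300549
APPEND 50: p_10 = 50·49729890040091 + 1908829003221 = 2488403331007771, q_10 = 50·2612653300549 + 100283921630 = 130732948949080 → 2488403331007771/130732948949080
APPEND 31: p_11 = 31·2488403331007771 + 49729890040091 = 77190233151280992, q_11 = 31·130732948949080 + 2612653300549 = 4055334070722029 → 77190233151280992/4055334070722029
APPEND 22: p_12 = 22·77190233151280992 + 2488403331007771 = 1700673532659189595, q_12 = 22·4055334070722029 + 130732948949080 = 89348082504833718 → 1700673532659189595/89348082504833718
APPEND 27: p_13 = 27·1700673532659189595 + 77190233151280992 = 45995375614949400057, q_13 = 27·89348082504833718 + 4055334070722029 = 2416453561701232415 → 45995375614949400057/2416453561701232415
APPEND 10: p_14 = 10·45995375614949400057 + 1700673532659189595 = 461654429682153190165, q_14 = 10·2416453561701232415 + 89348082504833718 = 24253883699517157868 → 461654429682153190165/24253883699517157868
APPEND 7: p_15 = 7·461654429682153190165 + 45995375614949400057 = 3277576383390021731212, q_15 = 7·24253883699517157868 + 2416453561701232415 = 172193639458321337491 → 3277576383390021731212/172193639458321337491
APPEND 28: p_16 = 28·3277576383390021731212 + 461654429682153190165 = 92233793164602761664101, q_16 = 28·172193639458321337491 + 24253883699517157868 = 4845675788532514607616 → 92233793164602761664101/4845675788532514607616
APPEND 47: p_17 = 47·92233793164602761664101 + 3277576383390021731212 = 4338265855119719819943959, q_17 = 47·4845675788532514607616 + 172193639458321337491 = 227918955700486507895443 → 4338265855119719819943959/227918955700486507895443
APPEND 30: p_18 = 30·4338265855119719819943959 + 92233793164602761664101 = 130240209446756197359982871, q_18 = 30·227918955700486507895443 + 4845675788532514607616 = 6842414346803127751470906 → 130240209446756197359982871/6842414346803127751470906
APPEND 3: p_19 = 3·130240209446756197359982871 + 4338265855119719819943959 = 395058894195388311899892572, q_19 = 3·6842414346803127751470906 + 227918955700486507895443 = 20755161996109869762308161 → 395058894195388311899892572/20755161996109869762308161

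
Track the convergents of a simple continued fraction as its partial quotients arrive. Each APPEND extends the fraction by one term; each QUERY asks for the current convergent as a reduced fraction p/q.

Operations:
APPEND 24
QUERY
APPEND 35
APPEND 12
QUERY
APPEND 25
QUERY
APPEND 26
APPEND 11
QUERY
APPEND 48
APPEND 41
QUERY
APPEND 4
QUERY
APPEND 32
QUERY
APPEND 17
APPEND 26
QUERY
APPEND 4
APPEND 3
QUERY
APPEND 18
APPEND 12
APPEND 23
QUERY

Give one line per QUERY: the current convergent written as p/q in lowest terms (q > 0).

APPEND 24: p_0 = 24·1 + 0 = 24, q_0 = 24·0 + 1 = 1 → 24/1
APPEND 35: p_1 = 35·24 + 1 = 841, q_1 = 35·1 + 0 = 35 → 841/35
APPEND 12: p_2 = 12·841 + 24 = 10116, q_2 = 12·35 + 1 = 421 → 10116/421
APPEND 25: p_3 = 25·10116 + 841 = 253741, q_3 = 25·421 + 35 = 10560 → 253741/10560
APPEND 26: p_4 = 26·253741 + 10116 = 6607382, q_4 = 26·10560 + 421 = 274981 → 6607382/274981
APPEND 11: p_5 = 11·6607382 + 253741 = 72934943, q_5 = 11·274981 + 10560 = 3035351 → 72934943/3035351
APPEND 48: p_6 = 48·72934943 + 6607382 = 3507484646, q_6 = 48·3035351 + 274981 = 145971829 → 3507484646/145971829
APPEND 41: p_7 = 41·3507484646 + 72934943 = 143879805429, q_7 = 41·145971829 + 3035351 = 5987880340 → 143879805429/5987880340
APPEND 4: p_8 = 4·143879805429 + 3507484646 = 579026706362, q_8 = 4·5987880340 + 145971829 = 24097493189 → 579026706362/24097493189
APPEND 32: p_9 = 32·579026706362 + 143879805429 = 18672734409013, q_9 = 32·24097493189 + 5987880340 = 777107662388 → 18672734409013/777107662388
APPEND 17: p_10 = 17·18672734409013 + 579026706362 = 318015511659583, q_10 = 17·777107662388 + 24097493189 = 13234927753785 → 318015511659583/13234927753785
APPEND 26: p_11 = 26·318015511659583 + 18672734409013 = 8287076037558171, q_11 = 26·13234927753785 + 777107662388 = 344885229260798 → 8287076037558171/344885229260798
APPEND 4: p_12 = 4·8287076037558171 + 318015511659583 = 33466319661892267, q_12 = 4·344885229260798 + 13234927753785 = 1392775844796977 → 33466319661892267/1392775844796977
APPEND 3: p_13 = 3·33466319661892267 + 8287076037558171 = 108686035023234972, q_13 = 3·1392775844796977 + 344885229260798 = 4523212763651729 → 108686035023234972/4523212763651729
APPEND 18: p_14 = 18·108686035023234972 + 33466319661892267 = 1989814950080121763, q_14 = 18·4523212763651729 + 1392775844796977 = 82810605590528099 → 1989814950080121763/82810605590528099
APPEND 12: p_15 = 12·1989814950080121763 + 108686035023234972 = 23986465435984696128, q_15 = 12·82810605590528099 + 4523212763651729 = 998250479849988917 → 23986465435984696128/998250479849988917
APPEND 23: p_16 = 23·23986465435984696128 + 1989814950080121763 = 553678519977728132707, q_16 = 23·998250479849988917 + 82810605590528099 = 23042571642140273190 → 553678519977728132707/23042571642140273190

24/1
10116/421
253741/10560
72934943/3035351
143879805429/5987880340
579026706362/24097493189
18672734409013/777107662388
8287076037558171/344885229260798
108686035023234972/4523212763651729
553678519977728132707/23042571642140273190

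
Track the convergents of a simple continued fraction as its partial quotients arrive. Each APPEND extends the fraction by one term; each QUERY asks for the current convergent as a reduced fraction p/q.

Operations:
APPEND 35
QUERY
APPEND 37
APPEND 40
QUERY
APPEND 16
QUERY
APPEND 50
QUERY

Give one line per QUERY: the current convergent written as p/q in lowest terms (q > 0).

APPEND 35: p_0 = 35·1 + 0 = 35, q_0 = 35·0 + 1 = 1 → 35/1
APPEND 37: p_1 = 37·35 + 1 = 1296, q_1 = 37·1 + 0 = 37 → 1296/37
APPEND 40: p_2 = 40·1296 + 35 = 51875, q_2 = 40·37 + 1 = 1481 → 51875/1481
APPEND 16: p_3 = 16·51875 + 1296 = 831296, q_3 = 16·1481 + 37 = 23733 → 831296/23733
APPEND 50: p_4 = 50·831296 + 51875 = 41616675, q_4 = 50·23733 + 1481 = 1188131 → 41616675/1188131

35/1
51875/1481
831296/23733
41616675/1188131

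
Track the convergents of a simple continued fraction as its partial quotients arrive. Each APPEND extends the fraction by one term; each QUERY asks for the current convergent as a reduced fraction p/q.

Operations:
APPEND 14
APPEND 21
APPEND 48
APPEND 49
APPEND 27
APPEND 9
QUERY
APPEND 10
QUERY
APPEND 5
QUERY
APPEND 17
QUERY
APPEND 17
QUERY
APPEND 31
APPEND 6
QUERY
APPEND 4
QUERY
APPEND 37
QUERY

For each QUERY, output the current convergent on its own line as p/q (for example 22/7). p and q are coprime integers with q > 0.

169663890/12077809
1715413241/122114573
8746730095/622650674
150409824856/10707176031
2565713752647/182644643201
480690930694125/34218791334773
2002451258933413/142547856454354
74571387511230406/5308489480145871

APPEND 14: p_0 = 14·1 + 0 = 14, q_0 = 14·0 + 1 = 1 → 14/1
APPEND 21: p_1 = 21·14 + 1 = 295, q_1 = 21·1 + 0 = 21 → 295/21
APPEND 48: p_2 = 48·295 + 14 = 14174, q_2 = 48·21 + 1 = 1009 → 14174/1009
APPEND 49: p_3 = 49·14174 + 295 = 694821, q_3 = 49·1009 + 21 = 49462 → 694821/49462
APPEND 27: p_4 = 27·694821 + 14174 = 18774341, q_4 = 27·49462 + 1009 = 1336483 → 18774341/1336483
APPEND 9: p_5 = 9·18774341 + 694821 = 169663890, q_5 = 9·1336483 + 49462 = 12077809 → 169663890/12077809
APPEND 10: p_6 = 10·169663890 + 18774341 = 1715413241, q_6 = 10·12077809 + 1336483 = 122114573 → 1715413241/122114573
APPEND 5: p_7 = 5·1715413241 + 169663890 = 8746730095, q_7 = 5·122114573 + 12077809 = 622650674 → 8746730095/622650674
APPEND 17: p_8 = 17·8746730095 + 1715413241 = 150409824856, q_8 = 17·622650674 + 122114573 = 10707176031 → 150409824856/10707176031
APPEND 17: p_9 = 17·150409824856 + 8746730095 = 2565713752647, q_9 = 17·10707176031 + 622650674 = 182644643201 → 2565713752647/182644643201
APPEND 31: p_10 = 31·2565713752647 + 150409824856 = 79687536156913, q_10 = 31·182644643201 + 10707176031 = 5672691115262 → 79687536156913/5672691115262
APPEND 6: p_11 = 6·79687536156913 + 2565713752647 = 480690930694125, q_11 = 6·5672691115262 + 182644643201 = 34218791334773 → 480690930694125/34218791334773
APPEND 4: p_12 = 4·480690930694125 + 79687536156913 = 2002451258933413, q_12 = 4·34218791334773 + 5672691115262 = 142547856454354 → 2002451258933413/142547856454354
APPEND 37: p_13 = 37·2002451258933413 + 480690930694125 = 74571387511230406, q_13 = 37·142547856454354 + 34218791334773 = 5308489480145871 → 74571387511230406/5308489480145871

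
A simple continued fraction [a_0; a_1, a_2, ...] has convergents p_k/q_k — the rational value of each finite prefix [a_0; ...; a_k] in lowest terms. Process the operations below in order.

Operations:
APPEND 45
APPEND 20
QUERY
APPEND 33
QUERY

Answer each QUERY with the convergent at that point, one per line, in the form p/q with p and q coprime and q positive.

APPEND 45: p_0 = 45·1 + 0 = 45, q_0 = 45·0 + 1 = 1 → 45/1
APPEND 20: p_1 = 20·45 + 1 = 901, q_1 = 20·1 + 0 = 20 → 901/20
APPEND 33: p_2 = 33·901 + 45 = 29778, q_2 = 33·20 + 1 = 661 → 29778/661

901/20
29778/661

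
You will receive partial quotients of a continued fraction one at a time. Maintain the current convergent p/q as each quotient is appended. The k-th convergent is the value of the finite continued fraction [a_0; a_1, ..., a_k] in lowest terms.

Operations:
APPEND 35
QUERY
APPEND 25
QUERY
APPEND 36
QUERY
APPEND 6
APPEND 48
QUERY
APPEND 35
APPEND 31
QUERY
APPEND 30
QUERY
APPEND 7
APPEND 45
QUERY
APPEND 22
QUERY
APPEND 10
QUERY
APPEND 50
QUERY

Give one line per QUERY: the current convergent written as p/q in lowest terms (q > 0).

35/1
876/25
31571/901
9166067/261589
9960248124/284254015
299128446367/8536781496
94972800217552/2710414383411
2091505464158837/59689158159529
21010027441805922/599601995978701
1052592877554454937/30039788957094579

APPEND 35: p_0 = 35·1 + 0 = 35, q_0 = 35·0 + 1 = 1 → 35/1
APPEND 25: p_1 = 25·35 + 1 = 876, q_1 = 25·1 + 0 = 25 → 876/25
APPEND 36: p_2 = 36·876 + 35 = 31571, q_2 = 36·25 + 1 = 901 → 31571/901
APPEND 6: p_3 = 6·31571 + 876 = 190302, q_3 = 6·901 + 25 = 5431 → 190302/5431
APPEND 48: p_4 = 48·190302 + 31571 = 9166067, q_4 = 48·5431 + 901 = 261589 → 9166067/261589
APPEND 35: p_5 = 35·9166067 + 190302 = 321002647, q_5 = 35·261589 + 5431 = 9161046 → 321002647/9161046
APPEND 31: p_6 = 31·321002647 + 9166067 = 9960248124, q_6 = 31·9161046 + 261589 = 284254015 → 9960248124/284254015
APPEND 30: p_7 = 30·9960248124 + 321002647 = 299128446367, q_7 = 30·284254015 + 9161046 = 8536781496 → 299128446367/8536781496
APPEND 7: p_8 = 7·299128446367 + 9960248124 = 2103859372693, q_8 = 7·8536781496 + 284254015 = 60041724487 → 2103859372693/60041724487
APPEND 45: p_9 = 45·2103859372693 + 299128446367 = 94972800217552, q_9 = 45·60041724487 + 8536781496 = 2710414383411 → 94972800217552/2710414383411
APPEND 22: p_10 = 22·94972800217552 + 2103859372693 = 2091505464158837, q_10 = 22·2710414383411 + 60041724487 = 59689158159529 → 2091505464158837/59689158159529
APPEND 10: p_11 = 10·2091505464158837 + 94972800217552 = 21010027441805922, q_11 = 10·59689158159529 + 2710414383411 = 599601995978701 → 21010027441805922/599601995978701
APPEND 50: p_12 = 50·21010027441805922 + 2091505464158837 = 1052592877554454937, q_12 = 50·599601995978701 + 59689158159529 = 30039788957094579 → 1052592877554454937/30039788957094579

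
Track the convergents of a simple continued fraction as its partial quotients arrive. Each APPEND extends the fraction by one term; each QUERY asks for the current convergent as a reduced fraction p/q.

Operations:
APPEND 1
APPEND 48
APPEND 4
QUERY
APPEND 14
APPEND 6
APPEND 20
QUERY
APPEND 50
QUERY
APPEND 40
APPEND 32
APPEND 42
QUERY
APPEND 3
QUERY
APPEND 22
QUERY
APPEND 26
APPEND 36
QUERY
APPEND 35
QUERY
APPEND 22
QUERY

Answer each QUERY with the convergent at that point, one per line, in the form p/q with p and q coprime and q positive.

197/193
343587/336610
17196389/16847193
926350101053/907539305956
2801089872252/2744209943621
62550327290597/61280158065618
58710495906690461/57518299665454422
2056496466333593909/2014736516610554459
45301632755245756459/44381721665097652520

APPEND 1: p_0 = 1·1 + 0 = 1, q_0 = 1·0 + 1 = 1 → 1/1
APPEND 48: p_1 = 48·1 + 1 = 49, q_1 = 48·1 + 0 = 48 → 49/48
APPEND 4: p_2 = 4·49 + 1 = 197, q_2 = 4·48 + 1 = 193 → 197/193
APPEND 14: p_3 = 14·197 + 49 = 2807, q_3 = 14·193 + 48 = 2750 → 2807/2750
APPEND 6: p_4 = 6·2807 + 197 = 17039, q_4 = 6·2750 + 193 = 16693 → 17039/16693
APPEND 20: p_5 = 20·17039 + 2807 = 343587, q_5 = 20·16693 + 2750 = 336610 → 343587/336610
APPEND 50: p_6 = 50·343587 + 17039 = 17196389, q_6 = 50·336610 + 16693 = 16847193 → 17196389/16847193
APPEND 40: p_7 = 40·17196389 + 343587 = 688199147, q_7 = 40·16847193 + 336610 = 674224330 → 688199147/674224330
APPEND 32: p_8 = 32·688199147 + 17196389 = 22039569093, q_8 = 32·674224330 + 16847193 = 21592025753 → 22039569093/21592025753
APPEND 42: p_9 = 42·22039569093 + 688199147 = 926350101053, q_9 = 42·21592025753 + 674224330 = 907539305956 → 926350101053/907539305956
APPEND 3: p_10 = 3·926350101053 + 22039569093 = 2801089872252, q_10 = 3·907539305956 + 21592025753 = 2744209943621 → 2801089872252/2744209943621
APPEND 22: p_11 = 22·2801089872252 + 926350101053 = 62550327290597, q_11 = 22·2744209943621 + 907539305956 = 61280158065618 → 62550327290597/61280158065618
APPEND 26: p_12 = 26·62550327290597 + 2801089872252 = 1629109599427774, q_12 = 26·61280158065618 + 2744209943621 = 1596028319649689 → 1629109599427774/1596028319649689
APPEND 36: p_13 = 36·1629109599427774 + 62550327290597 = 58710495906690461, q_13 = 36·1596028319649689 + 61280158065618 = 57518299665454422 → 58710495906690461/57518299665454422
APPEND 35: p_14 = 35·58710495906690461 + 1629109599427774 = 2056496466333593909, q_14 = 35·57518299665454422 + 1596028319649689 = 2014736516610554459 → 2056496466333593909/2014736516610554459
APPEND 22: p_15 = 22·2056496466333593909 + 58710495906690461 = 45301632755245756459, q_15 = 22·2014736516610554459 + 57518299665454422 = 44381721665097652520 → 45301632755245756459/44381721665097652520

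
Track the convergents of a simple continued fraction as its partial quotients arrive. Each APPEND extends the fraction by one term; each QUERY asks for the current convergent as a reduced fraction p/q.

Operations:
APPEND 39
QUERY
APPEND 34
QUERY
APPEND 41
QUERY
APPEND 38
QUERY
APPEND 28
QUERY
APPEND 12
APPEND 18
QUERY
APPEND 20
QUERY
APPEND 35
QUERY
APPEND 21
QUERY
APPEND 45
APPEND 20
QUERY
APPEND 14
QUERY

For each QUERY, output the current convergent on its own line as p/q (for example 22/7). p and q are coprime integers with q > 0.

APPEND 39: p_0 = 39·1 + 0 = 39, q_0 = 39·0 + 1 = 1 → 39/1
APPEND 34: p_1 = 34·39 + 1 = 1327, q_1 = 34·1 + 0 = 34 → 1327/34
APPEND 41: p_2 = 41·1327 + 39 = 54446, q_2 = 41·34 + 1 = 1395 → 54446/1395
APPEND 38: p_3 = 38·54446 + 1327 = 2070275, q_3 = 38·1395 + 34 = 53044 → 2070275/53044
APPEND 28: p_4 = 28·2070275 + 54446 = 58022146, q_4 = 28·53044 + 1395 = 1486627 → 58022146/1486627
APPEND 12: p_5 = 12·58022146 + 2070275 = 698336027, q_5 = 12·1486627 + 53044 = 17892568 → 698336027/17892568
APPEND 18: p_6 = 18·698336027 + 58022146 = 12628070632, q_6 = 18·17892568 + 1486627 = 323552851 → 12628070632/323552851
APPEND 20: p_7 = 20·12628070632 + 698336027 = 253259748667, q_7 = 20·323552851 + 17892568 = 6488949588 → 253259748667/6488949588
APPEND 35: p_8 = 35·253259748667 + 12628070632 = 8876719273977, q_8 = 35·6488949588 + 323552851 = 227436788431 → 8876719273977/227436788431
APPEND 21: p_9 = 21·8876719273977 + 253259748667 = 186664364502184, q_9 = 21·227436788431 + 6488949588 = 4782661506639 → 186664364502184/4782661506639
APPEND 45: p_10 = 45·186664364502184 + 8876719273977 = 8408773121872257, q_10 = 45·4782661506639 + 227436788431 = 215447204587186 → 8408773121872257/215447204587186
APPEND 20: p_11 = 20·8408773121872257 + 186664364502184 = 168362126801947324, q_11 = 20·215447204587186 + 4782661506639 = 4313726753250359 → 168362126801947324/4313726753250359
APPEND 14: p_12 = 14·168362126801947324 + 8408773121872257 = 2365478548349134793, q_12 = 14·4313726753250359 + 215447204587186 = 60607621750092212 → 2365478548349134793/60607621750092212

39/1
1327/34
54446/1395
2070275/53044
58022146/1486627
12628070632/323552851
253259748667/6488949588
8876719273977/227436788431
186664364502184/4782661506639
168362126801947324/4313726753250359
2365478548349134793/60607621750092212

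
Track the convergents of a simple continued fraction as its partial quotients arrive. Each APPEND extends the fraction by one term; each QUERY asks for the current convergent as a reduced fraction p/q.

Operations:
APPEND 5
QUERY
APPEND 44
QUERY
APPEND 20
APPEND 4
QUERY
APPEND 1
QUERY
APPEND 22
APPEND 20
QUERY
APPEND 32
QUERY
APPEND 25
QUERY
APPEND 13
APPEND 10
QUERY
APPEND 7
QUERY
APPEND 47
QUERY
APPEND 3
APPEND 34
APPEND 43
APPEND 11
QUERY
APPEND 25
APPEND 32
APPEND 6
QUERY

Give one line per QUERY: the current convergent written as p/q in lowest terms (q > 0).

5/1
221/44
17921/3568
22346/4449
10213006/2033369
327325725/65169254
8193356131/1631264719
1076602910411/214347370729
7643061328305/1521703205704
360300485340746/71734398038817
17725739861363720565/3529124523784792943
85943399745350558871506/17110990123456645213561

APPEND 5: p_0 = 5·1 + 0 = 5, q_0 = 5·0 + 1 = 1 → 5/1
APPEND 44: p_1 = 44·5 + 1 = 221, q_1 = 44·1 + 0 = 44 → 221/44
APPEND 20: p_2 = 20·221 + 5 = 4425, q_2 = 20·44 + 1 = 881 → 4425/881
APPEND 4: p_3 = 4·4425 + 221 = 17921, q_3 = 4·881 + 44 = 3568 → 17921/3568
APPEND 1: p_4 = 1·17921 + 4425 = 22346, q_4 = 1·3568 + 881 = 4449 → 22346/4449
APPEND 22: p_5 = 22·22346 + 17921 = 509533, q_5 = 22·4449 + 3568 = 101446 → 509533/101446
APPEND 20: p_6 = 20·509533 + 22346 = 10213006, q_6 = 20·101446 + 4449 = 2033369 → 10213006/2033369
APPEND 32: p_7 = 32·10213006 + 509533 = 327325725, q_7 = 32·2033369 + 101446 = 65169254 → 327325725/65169254
APPEND 25: p_8 = 25·327325725 + 10213006 = 8193356131, q_8 = 25·65169254 + 2033369 = 1631264719 → 8193356131/1631264719
APPEND 13: p_9 = 13·8193356131 + 327325725 = 106840955428, q_9 = 13·1631264719 + 65169254 = 21271610601 → 106840955428/21271610601
APPEND 10: p_10 = 10·106840955428 + 8193356131 = 1076602910411, q_10 = 10·21271610601 + 1631264719 = 214347370729 → 1076602910411/214347370729
APPEND 7: p_11 = 7·1076602910411 + 106840955428 = 7643061328305, q_11 = 7·214347370729 + 21271610601 = 1521703205704 → 7643061328305/1521703205704
APPEND 47: p_12 = 47·7643061328305 + 1076602910411 = 360300485340746, q_12 = 47·1521703205704 + 214347370729 = 71734398038817 → 360300485340746/71734398038817
APPEND 3: p_13 = 3·360300485340746 + 7643061328305 = 1088544517350543, q_13 = 3·71734398038817 + 1521703205704 = 216724897322155 → 1088544517350543/216724897322155
APPEND 34: p_14 = 34·1088544517350543 + 360300485340746 = 37370814075259208, q_14 = 34·216724897322155 + 71734398038817 = 7440380906992087 → 37370814075259208/7440380906992087
APPEND 43: p_15 = 43·37370814075259208 + 1088544517350543 = 1608033549753496487, q_15 = 43·7440380906992087 + 216724897322155 = 320153103897981896 → 1608033549753496487/320153103897981896
APPEND 11: p_16 = 11·1608033549753496487 + 37370814075259208 = 17725739861363720565, q_16 = 11·320153103897981896 + 7440380906992087 = 3529124523784792943 → 17725739861363720565/3529124523784792943
APPEND 25: p_17 = 25·17725739861363720565 + 1608033549753496487 = 444751530083846510612, q_17 = 25·3529124523784792943 + 320153103897981896 = 88548266198517805471 → 444751530083846510612/88548266198517805471
APPEND 32: p_18 = 32·444751530083846510612 + 17725739861363720565 = 14249774702544452060149, q_18 = 32·88548266198517805471 + 3529124523784792943 = 2837073642876354568015 → 14249774702544452060149/2837073642876354568015
APPEND 6: p_19 = 6·14249774702544452060149 + 444751530083846510612 = 85943399745350558871506, q_19 = 6·2837073642876354568015 + 88548266198517805471 = 17110990123456645213561 → 85943399745350558871506/17110990123456645213561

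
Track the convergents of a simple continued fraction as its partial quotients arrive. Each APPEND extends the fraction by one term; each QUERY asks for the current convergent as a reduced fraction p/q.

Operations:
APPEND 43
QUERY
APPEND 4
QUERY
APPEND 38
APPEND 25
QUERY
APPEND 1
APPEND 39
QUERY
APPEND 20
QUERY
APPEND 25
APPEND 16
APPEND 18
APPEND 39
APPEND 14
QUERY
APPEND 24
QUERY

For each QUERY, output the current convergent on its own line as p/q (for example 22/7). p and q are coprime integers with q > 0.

43/1
173/4
165598/3829
6881983/159127
137811875/3186522
547862903560906/12667828481259
13187771309980115/304931076586981

APPEND 43: p_0 = 43·1 + 0 = 43, q_0 = 43·0 + 1 = 1 → 43/1
APPEND 4: p_1 = 4·43 + 1 = 173, q_1 = 4·1 + 0 = 4 → 173/4
APPEND 38: p_2 = 38·173 + 43 = 6617, q_2 = 38·4 + 1 = 153 → 6617/153
APPEND 25: p_3 = 25·6617 + 173 = 165598, q_3 = 25·153 + 4 = 3829 → 165598/3829
APPEND 1: p_4 = 1·165598 + 6617 = 172215, q_4 = 1·3829 + 153 = 3982 → 172215/3982
APPEND 39: p_5 = 39·172215 + 165598 = 6881983, q_5 = 39·3982 + 3829 = 159127 → 6881983/159127
APPEND 20: p_6 = 20·6881983 + 172215 = 137811875, q_6 = 20·159127 + 3982 = 3186522 → 137811875/3186522
APPEND 25: p_7 = 25·137811875 + 6881983 = 3452178858, q_7 = 25·3186522 + 159127 = 79822177 → 3452178858/79822177
APPEND 16: p_8 = 16·3452178858 + 137811875 = 55372673603, q_8 = 16·79822177 + 3186522 = 1280341354 → 55372673603/1280341354
APPEND 18: p_9 = 18·55372673603 + 3452178858 = 1000160303712, q_9 = 18·1280341354 + 79822177 = 23125966549 → 1000160303712/23125966549
APPEND 39: p_10 = 39·1000160303712 + 55372673603 = 39061624518371, q_10 = 39·23125966549 + 1280341354 = 903193036765 → 39061624518371/903193036765
APPEND 14: p_11 = 14·39061624518371 + 1000160303712 = 547862903560906, q_11 = 14·903193036765 + 23125966549 = 12667828481259 → 547862903560906/12667828481259
APPEND 24: p_12 = 24·547862903560906 + 39061624518371 = 13187771309980115, q_12 = 24·12667828481259 + 903193036765 = 304931076586981 → 13187771309980115/304931076586981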